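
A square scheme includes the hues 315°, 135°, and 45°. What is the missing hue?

A square tetradic scheme places four hues every 90°.
The full set through 45° is {45°, 135°, 225°, 315°}.
Given {45°, 135°, 315°}, the missing hue is 225°.

225°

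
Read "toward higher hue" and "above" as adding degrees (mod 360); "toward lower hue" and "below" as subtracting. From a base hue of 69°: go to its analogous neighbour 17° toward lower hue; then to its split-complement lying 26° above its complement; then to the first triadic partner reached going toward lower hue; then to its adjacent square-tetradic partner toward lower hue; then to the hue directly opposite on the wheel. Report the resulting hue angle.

−17° (analog 17° ↓): 69 − 17 = 52°
+206° (split-comp 26° ↑): 52 + 206 = 258°
−120° (triadic ↓): 258 − 120 = 138°
−90° (square ↓): 138 − 90 = 48°
+180° (complement): 48 + 180 = 228°

228°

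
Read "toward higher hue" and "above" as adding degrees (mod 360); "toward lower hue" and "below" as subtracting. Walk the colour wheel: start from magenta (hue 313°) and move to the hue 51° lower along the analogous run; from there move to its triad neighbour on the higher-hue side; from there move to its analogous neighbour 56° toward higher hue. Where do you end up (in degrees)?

313 − 51 = 262°   (analog 51° ↓)
262 + 120 = 382 → 382 − 360 = 22°   (triadic ↑)
22 + 56 = 78°   (analog 56° ↑)

78°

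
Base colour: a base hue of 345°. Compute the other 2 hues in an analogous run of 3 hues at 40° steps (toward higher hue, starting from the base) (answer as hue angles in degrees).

Analogous hues sit every 40° along the wheel.
345 + 40 = 385 → 385 − 360 = 25°
345 + 80 = 425 → 425 − 360 = 65°

25° and 65°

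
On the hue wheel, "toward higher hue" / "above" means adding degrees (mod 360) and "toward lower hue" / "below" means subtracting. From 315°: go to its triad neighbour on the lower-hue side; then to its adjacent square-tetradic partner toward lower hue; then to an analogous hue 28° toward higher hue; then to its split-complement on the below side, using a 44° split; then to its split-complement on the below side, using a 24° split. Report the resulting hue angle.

315 − 120 = 195°   (triadic ↓)
195 − 90 = 105°   (square ↓)
105 + 28 = 133°   (analog 28° ↑)
133 + 136 = 269°   (split-comp 44° ↓)
269 + 156 = 425 → 425 − 360 = 65°   (split-comp 24° ↓)

65°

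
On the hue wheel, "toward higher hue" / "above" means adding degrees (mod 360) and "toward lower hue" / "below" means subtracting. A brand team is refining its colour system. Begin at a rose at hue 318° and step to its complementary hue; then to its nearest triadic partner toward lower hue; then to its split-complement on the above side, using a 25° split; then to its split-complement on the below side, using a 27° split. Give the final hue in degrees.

+180° (complement): 318 + 180 = 498 → 498 − 360 = 138°
−120° (triadic ↓): 138 − 120 = 18°
+205° (split-comp 25° ↑): 18 + 205 = 223°
+153° (split-comp 27° ↓): 223 + 153 = 376 → 376 − 360 = 16°

16°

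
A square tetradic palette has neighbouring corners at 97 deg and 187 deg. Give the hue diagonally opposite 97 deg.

A square tetradic scheme places four hues 90° apart; opposite corners are 180° apart.
97 + 180 = 277°

277°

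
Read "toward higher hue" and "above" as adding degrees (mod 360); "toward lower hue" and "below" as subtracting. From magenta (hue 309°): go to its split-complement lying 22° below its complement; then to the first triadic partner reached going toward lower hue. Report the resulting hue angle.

347°

split-comp 22° ↓ +158°: 309 + 158 = 467 → 467 − 360 = 107°
triadic ↓ −120°: 107 − 120 = -13 → -13 + 360 = 347°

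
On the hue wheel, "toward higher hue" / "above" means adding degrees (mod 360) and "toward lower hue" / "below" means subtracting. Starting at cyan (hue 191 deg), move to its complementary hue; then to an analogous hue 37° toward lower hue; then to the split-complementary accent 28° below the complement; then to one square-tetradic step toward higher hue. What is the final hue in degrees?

complement +180°: 191 + 180 = 371 → 371 − 360 = 11°
analog 37° ↓ −37°: 11 − 37 = -26 → -26 + 360 = 334°
split-comp 28° ↓ +152°: 334 + 152 = 486 → 486 − 360 = 126°
square ↑ +90°: 126 + 90 = 216°

216°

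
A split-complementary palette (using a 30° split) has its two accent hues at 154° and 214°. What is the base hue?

The accents sit 30° either side of the complement, so the complement is their short-arc midpoint on the wheel.
Short-arc midpoint of 154° and 214°: 184°.
Base is 180° from the complement: 184 − 180 = 4°

4°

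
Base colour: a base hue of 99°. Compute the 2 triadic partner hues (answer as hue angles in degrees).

219° and 339°

A triad places three hues 120° apart.
99 + 120 = 219°
99 + 240 = 339°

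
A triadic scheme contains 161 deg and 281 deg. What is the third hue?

A triad spaces three hues 120° apart.
The full set is {41°, 161°, 281°}.

41°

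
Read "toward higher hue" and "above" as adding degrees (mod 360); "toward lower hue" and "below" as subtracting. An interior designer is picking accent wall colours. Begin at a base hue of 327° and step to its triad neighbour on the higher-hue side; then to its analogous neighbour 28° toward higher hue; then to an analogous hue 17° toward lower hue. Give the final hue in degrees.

98°

triadic ↑ +120°: 327 + 120 = 447 → 447 − 360 = 87°
analog 28° ↑ +28°: 87 + 28 = 115°
analog 17° ↓ −17°: 115 − 17 = 98°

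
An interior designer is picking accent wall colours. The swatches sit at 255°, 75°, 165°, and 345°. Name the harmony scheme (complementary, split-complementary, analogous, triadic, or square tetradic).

square tetradic

Sort the hues: 75°, 165°, 255°, 345°.
Successive gaps around the wheel: 90°, 90°, 90°, 90°.
Four hues every 90° form a square tetradic scheme.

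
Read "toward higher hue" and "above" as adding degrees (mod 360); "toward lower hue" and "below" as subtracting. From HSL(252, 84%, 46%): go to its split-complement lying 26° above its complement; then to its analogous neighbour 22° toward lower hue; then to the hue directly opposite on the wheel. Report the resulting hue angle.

252 + 206 = 458 → 458 − 360 = 98°   (split-comp 26° ↑)
98 − 22 = 76°   (analog 22° ↓)
76 + 180 = 256°   (complement)

256°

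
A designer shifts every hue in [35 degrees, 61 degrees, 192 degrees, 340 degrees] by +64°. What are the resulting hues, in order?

35 + 64 = 99°
61 + 64 = 125°
192 + 64 = 256°
340 + 64 = 404 → 404 − 360 = 44°

99°, 125°, 256°, 44°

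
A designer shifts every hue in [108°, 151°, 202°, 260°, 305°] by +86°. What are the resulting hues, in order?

108 + 86 = 194°
151 + 86 = 237°
202 + 86 = 288°
260 + 86 = 346°
305 + 86 = 391 → 391 − 360 = 31°

194°, 237°, 288°, 346°, 31°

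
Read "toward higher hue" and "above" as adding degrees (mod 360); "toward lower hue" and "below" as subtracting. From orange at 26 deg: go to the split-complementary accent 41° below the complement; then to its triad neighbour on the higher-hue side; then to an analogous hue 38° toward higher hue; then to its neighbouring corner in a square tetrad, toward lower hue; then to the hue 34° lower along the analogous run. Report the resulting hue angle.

199°

+139° (split-comp 41° ↓): 26 + 139 = 165°
+120° (triadic ↑): 165 + 120 = 285°
+38° (analog 38° ↑): 285 + 38 = 323°
−90° (square ↓): 323 − 90 = 233°
−34° (analog 34° ↓): 233 − 34 = 199°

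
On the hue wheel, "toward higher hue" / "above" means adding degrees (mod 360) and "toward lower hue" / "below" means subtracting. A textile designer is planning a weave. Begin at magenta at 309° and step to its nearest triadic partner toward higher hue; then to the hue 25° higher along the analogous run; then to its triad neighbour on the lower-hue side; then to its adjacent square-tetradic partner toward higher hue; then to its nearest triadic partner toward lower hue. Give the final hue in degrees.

304°

triadic ↑ +120°: 309 + 120 = 429 → 429 − 360 = 69°
analog 25° ↑ +25°: 69 + 25 = 94°
triadic ↓ −120°: 94 − 120 = -26 → -26 + 360 = 334°
square ↑ +90°: 334 + 90 = 424 → 424 − 360 = 64°
triadic ↓ −120°: 64 − 120 = -56 → -56 + 360 = 304°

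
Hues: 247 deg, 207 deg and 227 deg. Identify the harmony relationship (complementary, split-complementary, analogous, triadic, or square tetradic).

analogous

Sort the hues: 207°, 227°, 247°.
Successive gaps around the wheel: 20°, 20°, 320°.
A run of hues at equal small steps (20°) with one large closing gap is an analogous group.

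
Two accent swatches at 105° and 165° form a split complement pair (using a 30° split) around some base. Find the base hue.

315°

The accents sit 30° either side of the complement, so the complement is their short-arc midpoint on the wheel.
Short-arc midpoint of 105° and 165°: 135°.
Base is 180° from the complement: 135 − 180 = -45 → -45 + 360 = 315°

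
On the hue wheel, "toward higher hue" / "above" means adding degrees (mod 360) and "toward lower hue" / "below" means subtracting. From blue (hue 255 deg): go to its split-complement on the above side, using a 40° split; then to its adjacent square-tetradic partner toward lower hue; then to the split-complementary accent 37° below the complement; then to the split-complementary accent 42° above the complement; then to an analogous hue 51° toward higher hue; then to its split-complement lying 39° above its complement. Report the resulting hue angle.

+220° (split-comp 40° ↑): 255 + 220 = 475 → 475 − 360 = 115°
−90° (square ↓): 115 − 90 = 25°
+143° (split-comp 37° ↓): 25 + 143 = 168°
+222° (split-comp 42° ↑): 168 + 222 = 390 → 390 − 360 = 30°
+51° (analog 51° ↑): 30 + 51 = 81°
+219° (split-comp 39° ↑): 81 + 219 = 300°

300°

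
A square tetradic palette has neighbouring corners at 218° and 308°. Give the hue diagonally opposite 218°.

A square tetradic scheme places four hues 90° apart; opposite corners are 180° apart.
218 + 180 = 398 → 398 − 360 = 38°

38°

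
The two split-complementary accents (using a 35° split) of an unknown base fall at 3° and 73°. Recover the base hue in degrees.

218°

The accents sit 35° either side of the complement, so the complement is their short-arc midpoint on the wheel.
Short-arc midpoint of 3° and 73°: 38°.
Base is 180° from the complement: 38 − 180 = -142 → -142 + 360 = 218°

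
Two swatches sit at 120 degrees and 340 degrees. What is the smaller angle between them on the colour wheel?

|120 − 340| = 220.
The shorter arc is 360 − 220 = 140°.

140°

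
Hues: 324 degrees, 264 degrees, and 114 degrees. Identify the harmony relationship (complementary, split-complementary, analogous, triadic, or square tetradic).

split-complementary

Sort the hues: 114°, 264°, 324°.
Successive gaps around the wheel: 150°, 60°, 150°.
Two 150° gaps and one 60° gap — a base hue opposite a pair of accents 30° either side of its complement — is the split-complementary pattern.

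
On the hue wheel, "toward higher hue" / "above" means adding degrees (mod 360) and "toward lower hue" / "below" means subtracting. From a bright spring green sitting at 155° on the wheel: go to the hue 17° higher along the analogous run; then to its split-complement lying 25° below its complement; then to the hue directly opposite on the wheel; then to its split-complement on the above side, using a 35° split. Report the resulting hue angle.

2°

155 + 17 = 172°   (analog 17° ↑)
172 + 155 = 327°   (split-comp 25° ↓)
327 + 180 = 507 → 507 − 360 = 147°   (complement)
147 + 215 = 362 → 362 − 360 = 2°   (split-comp 35° ↑)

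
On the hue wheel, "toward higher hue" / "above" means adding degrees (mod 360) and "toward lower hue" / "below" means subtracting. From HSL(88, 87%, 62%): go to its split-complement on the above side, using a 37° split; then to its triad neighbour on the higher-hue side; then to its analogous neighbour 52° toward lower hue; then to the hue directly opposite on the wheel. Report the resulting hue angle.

+217° (split-comp 37° ↑): 88 + 217 = 305°
+120° (triadic ↑): 305 + 120 = 425 → 425 − 360 = 65°
−52° (analog 52° ↓): 65 − 52 = 13°
+180° (complement): 13 + 180 = 193°

193°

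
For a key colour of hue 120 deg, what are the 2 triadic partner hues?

A triad places three hues 120° apart.
120 + 120 = 240°
120 + 240 = 360 → 360 − 360 = 0°

240° and 0°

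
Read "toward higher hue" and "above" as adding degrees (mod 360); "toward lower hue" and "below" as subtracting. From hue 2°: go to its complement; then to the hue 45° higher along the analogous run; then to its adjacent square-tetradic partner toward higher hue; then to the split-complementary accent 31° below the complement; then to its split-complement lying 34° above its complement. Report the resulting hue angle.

complement +180°: 2 + 180 = 182°
analog 45° ↑ +45°: 182 + 45 = 227°
square ↑ +90°: 227 + 90 = 317°
split-comp 31° ↓ +149°: 317 + 149 = 466 → 466 − 360 = 106°
split-comp 34° ↑ +214°: 106 + 214 = 320°

320°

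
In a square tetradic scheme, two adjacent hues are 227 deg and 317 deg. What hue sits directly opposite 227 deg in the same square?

A square tetradic scheme places four hues 90° apart; opposite corners are 180° apart.
227 + 180 = 407 → 407 − 360 = 47°

47°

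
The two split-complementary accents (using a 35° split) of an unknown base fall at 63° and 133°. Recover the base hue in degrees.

278°

The accents sit 35° either side of the complement, so the complement is their short-arc midpoint on the wheel.
Short-arc midpoint of 63° and 133°: 98°.
Base is 180° from the complement: 98 − 180 = -82 → -82 + 360 = 278°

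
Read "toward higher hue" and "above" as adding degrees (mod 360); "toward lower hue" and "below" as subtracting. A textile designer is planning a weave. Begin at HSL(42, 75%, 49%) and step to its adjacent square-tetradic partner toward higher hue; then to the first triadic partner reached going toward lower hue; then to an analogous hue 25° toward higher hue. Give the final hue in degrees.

+90° (square ↑): 42 + 90 = 132°
−120° (triadic ↓): 132 − 120 = 12°
+25° (analog 25° ↑): 12 + 25 = 37°

37°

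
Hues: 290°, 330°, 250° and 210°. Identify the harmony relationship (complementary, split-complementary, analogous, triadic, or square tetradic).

Sort the hues: 210°, 250°, 290°, 330°.
Successive gaps around the wheel: 40°, 40°, 40°, 240°.
A run of hues at equal small steps (40°) with one large closing gap is an analogous group.

analogous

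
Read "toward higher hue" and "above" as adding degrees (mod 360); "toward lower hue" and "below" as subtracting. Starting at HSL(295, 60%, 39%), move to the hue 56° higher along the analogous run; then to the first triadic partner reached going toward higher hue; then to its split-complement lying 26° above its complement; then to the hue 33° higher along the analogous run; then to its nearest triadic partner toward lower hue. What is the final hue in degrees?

analog 56° ↑ +56°: 295 + 56 = 351°
triadic ↑ +120°: 351 + 120 = 471 → 471 − 360 = 111°
split-comp 26° ↑ +206°: 111 + 206 = 317°
analog 33° ↑ +33°: 317 + 33 = 350°
triadic ↓ −120°: 350 − 120 = 230°

230°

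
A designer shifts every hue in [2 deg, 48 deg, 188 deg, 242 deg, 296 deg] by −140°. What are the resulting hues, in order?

222°, 268°, 48°, 102°, 156°

2 − 140 = -138 → -138 + 360 = 222°
48 − 140 = -92 → -92 + 360 = 268°
188 − 140 = 48°
242 − 140 = 102°
296 − 140 = 156°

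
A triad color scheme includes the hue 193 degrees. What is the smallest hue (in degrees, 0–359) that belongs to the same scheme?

A triad places three hues 120° apart.
The full set through 193° is {73°, 193°, 313°}.

73°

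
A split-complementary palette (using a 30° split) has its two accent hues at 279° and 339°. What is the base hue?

The accents sit 30° either side of the complement, so the complement is their short-arc midpoint on the wheel.
Short-arc midpoint of 279° and 339°: 309°.
Base is 180° from the complement: 309 − 180 = 129°

129°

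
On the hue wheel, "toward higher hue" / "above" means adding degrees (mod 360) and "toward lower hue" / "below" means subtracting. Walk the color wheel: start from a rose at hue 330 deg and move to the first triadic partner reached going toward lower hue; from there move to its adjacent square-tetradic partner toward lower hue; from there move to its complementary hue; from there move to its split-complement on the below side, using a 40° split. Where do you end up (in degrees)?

−120° (triadic ↓): 330 − 120 = 210°
−90° (square ↓): 210 − 90 = 120°
+180° (complement): 120 + 180 = 300°
+140° (split-comp 40° ↓): 300 + 140 = 440 → 440 − 360 = 80°

80°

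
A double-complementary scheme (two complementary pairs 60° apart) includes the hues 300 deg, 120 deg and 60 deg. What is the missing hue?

A rectangular tetradic uses two complementary pairs 60° apart: offsets 0°, 60°, 180°, 240°.
Among {60°, 120°, 300°}, 120° and 300° are a 180° pair.
The remaining hue 60° needs its own complement: 60 + 180 = 240°

240°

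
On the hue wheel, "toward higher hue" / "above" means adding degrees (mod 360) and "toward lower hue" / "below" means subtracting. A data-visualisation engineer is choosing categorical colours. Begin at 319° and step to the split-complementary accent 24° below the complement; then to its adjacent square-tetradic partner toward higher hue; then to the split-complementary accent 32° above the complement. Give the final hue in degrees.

+156° (split-comp 24° ↓): 319 + 156 = 475 → 475 − 360 = 115°
+90° (square ↑): 115 + 90 = 205°
+212° (split-comp 32° ↑): 205 + 212 = 417 → 417 − 360 = 57°

57°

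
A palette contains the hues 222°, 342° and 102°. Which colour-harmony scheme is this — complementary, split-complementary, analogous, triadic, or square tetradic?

triadic

Sort the hues: 102°, 222°, 342°.
Successive gaps around the wheel: 120°, 120°, 120°.
Three hues equally spaced 120° apart form a triad.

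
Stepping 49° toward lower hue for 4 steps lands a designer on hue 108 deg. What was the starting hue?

304°

4 steps of 49° (toward lower hue) give a net shift of −196°.
Start = end − shift: 108 + 196 = 304°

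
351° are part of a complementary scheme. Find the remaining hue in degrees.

The complement sits 180° across the wheel.
The full set through 351° is {171°, 351°}.
Given {351°}, the missing hue is 171°.

171°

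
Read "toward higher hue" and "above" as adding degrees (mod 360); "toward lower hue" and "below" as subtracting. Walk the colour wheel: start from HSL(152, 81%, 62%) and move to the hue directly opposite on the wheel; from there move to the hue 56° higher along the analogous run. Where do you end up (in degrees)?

152 + 180 = 332°   (complement)
332 + 56 = 388 → 388 − 360 = 28°   (analog 56° ↑)

28°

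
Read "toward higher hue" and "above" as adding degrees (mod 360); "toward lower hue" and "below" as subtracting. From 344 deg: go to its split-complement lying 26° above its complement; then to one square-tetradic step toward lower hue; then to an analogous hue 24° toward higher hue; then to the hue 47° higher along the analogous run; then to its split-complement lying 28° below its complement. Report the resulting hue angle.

323°

+206° (split-comp 26° ↑): 344 + 206 = 550 → 550 − 360 = 190°
−90° (square ↓): 190 − 90 = 100°
+24° (analog 24° ↑): 100 + 24 = 124°
+47° (analog 47° ↑): 124 + 47 = 171°
+152° (split-comp 28° ↓): 171 + 152 = 323°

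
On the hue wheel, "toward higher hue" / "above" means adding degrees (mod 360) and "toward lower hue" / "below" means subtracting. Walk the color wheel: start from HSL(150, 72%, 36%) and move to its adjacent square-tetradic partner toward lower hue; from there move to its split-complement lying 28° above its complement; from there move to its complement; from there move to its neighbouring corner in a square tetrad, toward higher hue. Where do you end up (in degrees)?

178°

−90° (square ↓): 150 − 90 = 60°
+208° (split-comp 28° ↑): 60 + 208 = 268°
+180° (complement): 268 + 180 = 448 → 448 − 360 = 88°
+90° (square ↑): 88 + 90 = 178°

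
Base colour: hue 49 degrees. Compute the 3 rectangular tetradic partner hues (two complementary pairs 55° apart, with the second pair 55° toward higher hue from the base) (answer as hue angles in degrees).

104°, 229°, and 284°

A rectangular tetradic uses two complementary pairs 55° apart: offsets 0°, 55°, 180°, 235°.
49 + 55 = 104°
49 + 180 = 229°
49 + 235 = 284°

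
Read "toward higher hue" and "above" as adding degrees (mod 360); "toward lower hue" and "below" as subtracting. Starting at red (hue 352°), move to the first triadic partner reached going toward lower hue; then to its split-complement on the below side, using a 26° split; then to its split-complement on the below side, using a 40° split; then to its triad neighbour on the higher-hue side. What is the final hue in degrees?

286°

352 − 120 = 232°   (triadic ↓)
232 + 154 = 386 → 386 − 360 = 26°   (split-comp 26° ↓)
26 + 140 = 166°   (split-comp 40° ↓)
166 + 120 = 286°   (triadic ↑)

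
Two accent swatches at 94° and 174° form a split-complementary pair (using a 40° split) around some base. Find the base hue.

The accents sit 40° either side of the complement, so the complement is their short-arc midpoint on the wheel.
Short-arc midpoint of 94° and 174°: 134°.
Base is 180° from the complement: 134 − 180 = -46 → -46 + 360 = 314°

314°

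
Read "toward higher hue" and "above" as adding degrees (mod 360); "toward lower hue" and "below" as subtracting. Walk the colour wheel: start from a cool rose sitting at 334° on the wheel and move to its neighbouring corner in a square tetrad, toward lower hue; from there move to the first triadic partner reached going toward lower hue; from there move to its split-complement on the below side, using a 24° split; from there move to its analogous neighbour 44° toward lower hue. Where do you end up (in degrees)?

square ↓ −90°: 334 − 90 = 244°
triadic ↓ −120°: 244 − 120 = 124°
split-comp 24° ↓ +156°: 124 + 156 = 280°
analog 44° ↓ −44°: 280 − 44 = 236°

236°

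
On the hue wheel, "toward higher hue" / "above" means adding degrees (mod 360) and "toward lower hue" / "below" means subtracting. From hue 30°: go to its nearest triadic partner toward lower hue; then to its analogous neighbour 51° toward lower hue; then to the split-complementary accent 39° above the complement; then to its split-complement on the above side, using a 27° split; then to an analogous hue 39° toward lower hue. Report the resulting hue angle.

246°

30 − 120 = -90 → -90 + 360 = 270°   (triadic ↓)
270 − 51 = 219°   (analog 51° ↓)
219 + 219 = 438 → 438 − 360 = 78°   (split-comp 39° ↑)
78 + 207 = 285°   (split-comp 27° ↑)
285 − 39 = 246°   (analog 39° ↓)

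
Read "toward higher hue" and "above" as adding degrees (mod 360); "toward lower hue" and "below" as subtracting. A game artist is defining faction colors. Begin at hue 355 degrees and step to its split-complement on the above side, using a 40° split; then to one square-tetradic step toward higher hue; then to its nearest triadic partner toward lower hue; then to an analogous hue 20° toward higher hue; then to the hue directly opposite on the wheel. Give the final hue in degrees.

25°

355 + 220 = 575 → 575 − 360 = 215°   (split-comp 40° ↑)
215 + 90 = 305°   (square ↑)
305 − 120 = 185°   (triadic ↓)
185 + 20 = 205°   (analog 20° ↑)
205 + 180 = 385 → 385 − 360 = 25°   (complement)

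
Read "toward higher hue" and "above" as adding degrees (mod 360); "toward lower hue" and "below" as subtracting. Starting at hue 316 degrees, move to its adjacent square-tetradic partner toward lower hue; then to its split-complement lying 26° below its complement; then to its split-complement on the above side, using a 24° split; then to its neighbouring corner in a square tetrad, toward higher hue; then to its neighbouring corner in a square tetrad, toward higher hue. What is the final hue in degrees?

square ↓ −90°: 316 − 90 = 226°
split-comp 26° ↓ +154°: 226 + 154 = 380 → 380 − 360 = 20°
split-comp 24° ↑ +204°: 20 + 204 = 224°
square ↑ +90°: 224 + 90 = 314°
square ↑ +90°: 314 + 90 = 404 → 404 − 360 = 44°

44°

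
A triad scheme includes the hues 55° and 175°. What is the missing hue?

A triad places three hues 120° apart.
The full set through 55° is {55°, 175°, 295°}.
Given {55°, 175°}, the missing hue is 295°.

295°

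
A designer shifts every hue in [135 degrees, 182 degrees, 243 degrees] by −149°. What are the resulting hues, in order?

346°, 33°, 94°

135 − 149 = -14 → -14 + 360 = 346°
182 − 149 = 33°
243 − 149 = 94°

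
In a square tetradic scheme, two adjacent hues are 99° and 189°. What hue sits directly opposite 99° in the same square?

279°

A square tetradic scheme places four hues 90° apart; opposite corners are 180° apart.
99 + 180 = 279°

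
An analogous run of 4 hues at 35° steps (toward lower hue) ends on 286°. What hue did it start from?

3 steps of 35° (toward lower hue) give a net shift of −105°.
Start = end − shift: 286 + 105 = 391 → 391 − 360 = 31°

31°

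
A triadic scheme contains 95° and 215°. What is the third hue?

335°

A triad spaces three hues 120° apart.
The full set is {95°, 215°, 335°}.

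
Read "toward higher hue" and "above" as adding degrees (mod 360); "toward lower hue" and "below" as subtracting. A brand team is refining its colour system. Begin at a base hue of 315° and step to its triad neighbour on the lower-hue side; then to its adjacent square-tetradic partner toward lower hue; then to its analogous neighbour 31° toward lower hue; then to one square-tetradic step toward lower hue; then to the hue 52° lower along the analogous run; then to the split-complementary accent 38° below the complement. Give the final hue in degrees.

−120° (triadic ↓): 315 − 120 = 195°
−90° (square ↓): 195 − 90 = 105°
−31° (analog 31° ↓): 105 − 31 = 74°
−90° (square ↓): 74 − 90 = -16 → -16 + 360 = 344°
−52° (analog 52° ↓): 344 − 52 = 292°
+142° (split-comp 38° ↓): 292 + 142 = 434 → 434 − 360 = 74°

74°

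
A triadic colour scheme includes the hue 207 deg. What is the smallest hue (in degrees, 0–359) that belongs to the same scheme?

87°

A triad places three hues 120° apart.
The full set through 207° is {87°, 207°, 327°}.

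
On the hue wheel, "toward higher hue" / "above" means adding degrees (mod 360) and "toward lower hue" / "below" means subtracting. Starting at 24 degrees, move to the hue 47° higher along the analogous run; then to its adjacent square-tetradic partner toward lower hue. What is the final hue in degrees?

24 + 47 = 71°   (analog 47° ↑)
71 − 90 = -19 → -19 + 360 = 341°   (square ↓)

341°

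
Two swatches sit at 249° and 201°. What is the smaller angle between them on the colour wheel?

48°

|249 − 201| = 48.
48 ≤ 180, so the shorter arc is 48°.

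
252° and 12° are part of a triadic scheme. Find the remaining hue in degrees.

A triad places three hues 120° apart.
The full set through 12° is {12°, 132°, 252°}.
Given {12°, 252°}, the missing hue is 132°.

132°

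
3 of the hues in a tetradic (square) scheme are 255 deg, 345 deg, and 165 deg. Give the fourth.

75°

A square tetradic scheme places four hues every 90°.
The full set through 165° is {75°, 165°, 255°, 345°}.
Given {165°, 255°, 345°}, the missing hue is 75°.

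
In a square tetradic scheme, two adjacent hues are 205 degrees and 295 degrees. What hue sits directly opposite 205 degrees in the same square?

25°

A square tetradic scheme places four hues 90° apart; opposite corners are 180° apart.
205 + 180 = 385 → 385 − 360 = 25°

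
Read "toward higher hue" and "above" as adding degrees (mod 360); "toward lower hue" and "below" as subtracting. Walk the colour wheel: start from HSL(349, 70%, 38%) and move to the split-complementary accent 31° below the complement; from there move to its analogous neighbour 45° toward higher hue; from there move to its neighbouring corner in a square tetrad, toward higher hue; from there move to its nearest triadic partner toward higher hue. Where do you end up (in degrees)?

33°

split-comp 31° ↓ +149°: 349 + 149 = 498 → 498 − 360 = 138°
analog 45° ↑ +45°: 138 + 45 = 183°
square ↑ +90°: 183 + 90 = 273°
triadic ↑ +120°: 273 + 120 = 393 → 393 − 360 = 33°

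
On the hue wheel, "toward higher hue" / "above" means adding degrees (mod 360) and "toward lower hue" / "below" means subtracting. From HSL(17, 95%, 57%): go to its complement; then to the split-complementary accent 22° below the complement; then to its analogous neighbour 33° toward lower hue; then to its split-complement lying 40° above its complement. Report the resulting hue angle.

182°

17 + 180 = 197°   (complement)
197 + 158 = 355°   (split-comp 22° ↓)
355 − 33 = 322°   (analog 33° ↓)
322 + 220 = 542 → 542 − 360 = 182°   (split-comp 40° ↑)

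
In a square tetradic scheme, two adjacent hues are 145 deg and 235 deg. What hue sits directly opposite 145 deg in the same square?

325°

A square tetradic scheme places four hues 90° apart; opposite corners are 180° apart.
145 + 180 = 325°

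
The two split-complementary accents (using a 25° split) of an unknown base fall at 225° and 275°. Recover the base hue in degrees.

The accents sit 25° either side of the complement, so the complement is their short-arc midpoint on the wheel.
Short-arc midpoint of 225° and 275°: 250°.
Base is 180° from the complement: 250 − 180 = 70°

70°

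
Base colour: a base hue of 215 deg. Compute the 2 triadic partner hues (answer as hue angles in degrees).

A triad places three hues 120° apart.
215 + 120 = 335°
215 + 240 = 455 → 455 − 360 = 95°

335° and 95°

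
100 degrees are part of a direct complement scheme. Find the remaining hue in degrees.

The complement sits 180° across the wheel.
The full set through 100° is {100°, 280°}.
Given {100°}, the missing hue is 280°.

280°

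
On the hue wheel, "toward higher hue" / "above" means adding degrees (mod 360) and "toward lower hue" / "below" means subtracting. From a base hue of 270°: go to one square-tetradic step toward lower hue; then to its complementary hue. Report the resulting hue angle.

270 − 90 = 180°   (square ↓)
180 + 180 = 360 → 360 − 360 = 0°   (complement)

0°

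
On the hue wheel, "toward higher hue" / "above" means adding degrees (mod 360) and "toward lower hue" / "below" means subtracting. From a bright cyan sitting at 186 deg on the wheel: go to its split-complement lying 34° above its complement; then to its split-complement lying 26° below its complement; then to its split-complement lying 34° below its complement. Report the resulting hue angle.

340°

186 + 214 = 400 → 400 − 360 = 40°   (split-comp 34° ↑)
40 + 154 = 194°   (split-comp 26° ↓)
194 + 146 = 340°   (split-comp 34° ↓)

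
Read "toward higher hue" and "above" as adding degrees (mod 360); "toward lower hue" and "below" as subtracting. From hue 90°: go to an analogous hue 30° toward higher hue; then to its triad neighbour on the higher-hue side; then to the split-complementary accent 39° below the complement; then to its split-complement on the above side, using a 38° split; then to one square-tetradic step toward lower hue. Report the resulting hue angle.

90 + 30 = 120°   (analog 30° ↑)
120 + 120 = 240°   (triadic ↑)
240 + 141 = 381 → 381 − 360 = 21°   (split-comp 39° ↓)
21 + 218 = 239°   (split-comp 38° ↑)
239 − 90 = 149°   (square ↓)

149°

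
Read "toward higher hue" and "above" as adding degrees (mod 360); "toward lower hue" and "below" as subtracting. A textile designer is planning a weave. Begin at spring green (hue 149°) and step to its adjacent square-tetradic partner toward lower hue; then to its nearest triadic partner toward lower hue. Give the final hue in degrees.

299°

−90° (square ↓): 149 − 90 = 59°
−120° (triadic ↓): 59 − 120 = -61 → -61 + 360 = 299°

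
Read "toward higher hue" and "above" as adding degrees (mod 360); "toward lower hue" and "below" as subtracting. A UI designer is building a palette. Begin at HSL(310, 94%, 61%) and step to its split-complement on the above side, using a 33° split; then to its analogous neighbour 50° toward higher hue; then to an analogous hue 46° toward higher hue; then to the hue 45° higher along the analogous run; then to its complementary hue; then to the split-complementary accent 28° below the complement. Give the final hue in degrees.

276°

split-comp 33° ↑ +213°: 310 + 213 = 523 → 523 − 360 = 163°
analog 50° ↑ +50°: 163 + 50 = 213°
analog 46° ↑ +46°: 213 + 46 = 259°
analog 45° ↑ +45°: 259 + 45 = 304°
complement +180°: 304 + 180 = 484 → 484 − 360 = 124°
split-comp 28° ↓ +152°: 124 + 152 = 276°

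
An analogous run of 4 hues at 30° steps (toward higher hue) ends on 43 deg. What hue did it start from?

313°

3 steps of 30° (toward higher hue) give a net shift of +90°.
Start = end − shift: 43 − 90 = -47 → -47 + 360 = 313°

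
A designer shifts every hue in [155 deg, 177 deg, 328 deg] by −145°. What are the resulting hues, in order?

155 − 145 = 10°
177 − 145 = 32°
328 − 145 = 183°

10°, 32°, 183°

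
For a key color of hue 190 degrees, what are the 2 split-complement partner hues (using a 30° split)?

Split-complementary hues sit 30° either side of the complement.
Complement of 190 degrees: 190 + 180 = 370 → 370 − 360 = 10°
10 − 30 = -20 → -20 + 360 = 340°
10 + 30 = 40°

340° and 40°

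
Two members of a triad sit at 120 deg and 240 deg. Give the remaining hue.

0°

A triad spaces three hues 120° apart.
The full set is {0°, 120°, 240°}.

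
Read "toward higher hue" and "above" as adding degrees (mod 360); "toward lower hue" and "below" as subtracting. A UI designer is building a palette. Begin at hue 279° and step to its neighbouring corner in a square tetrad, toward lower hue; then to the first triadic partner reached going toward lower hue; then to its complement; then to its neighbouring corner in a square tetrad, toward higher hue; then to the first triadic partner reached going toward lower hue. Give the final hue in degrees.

219°

−90° (square ↓): 279 − 90 = 189°
−120° (triadic ↓): 189 − 120 = 69°
+180° (complement): 69 + 180 = 249°
+90° (square ↑): 249 + 90 = 339°
−120° (triadic ↓): 339 − 120 = 219°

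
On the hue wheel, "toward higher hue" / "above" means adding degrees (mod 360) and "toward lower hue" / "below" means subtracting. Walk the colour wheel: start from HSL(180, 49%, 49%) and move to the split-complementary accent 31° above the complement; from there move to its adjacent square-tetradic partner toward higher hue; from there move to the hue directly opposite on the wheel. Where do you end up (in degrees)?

+211° (split-comp 31° ↑): 180 + 211 = 391 → 391 − 360 = 31°
+90° (square ↑): 31 + 90 = 121°
+180° (complement): 121 + 180 = 301°

301°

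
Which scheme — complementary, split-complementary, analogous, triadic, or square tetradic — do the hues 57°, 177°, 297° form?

triadic

Sort the hues: 57°, 177°, 297°.
Successive gaps around the wheel: 120°, 120°, 120°.
Three hues equally spaced 120° apart form a triad.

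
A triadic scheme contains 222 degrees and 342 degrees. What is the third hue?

102°

A triad spaces three hues 120° apart.
The full set is {102°, 222°, 342°}.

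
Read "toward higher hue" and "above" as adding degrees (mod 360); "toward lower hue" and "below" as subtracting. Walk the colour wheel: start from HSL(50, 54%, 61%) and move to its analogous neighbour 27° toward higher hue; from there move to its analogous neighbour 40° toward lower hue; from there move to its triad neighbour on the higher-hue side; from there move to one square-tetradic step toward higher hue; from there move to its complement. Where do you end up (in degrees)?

67°

analog 27° ↑ +27°: 50 + 27 = 77°
analog 40° ↓ −40°: 77 − 40 = 37°
triadic ↑ +120°: 37 + 120 = 157°
square ↑ +90°: 157 + 90 = 247°
complement +180°: 247 + 180 = 427 → 427 − 360 = 67°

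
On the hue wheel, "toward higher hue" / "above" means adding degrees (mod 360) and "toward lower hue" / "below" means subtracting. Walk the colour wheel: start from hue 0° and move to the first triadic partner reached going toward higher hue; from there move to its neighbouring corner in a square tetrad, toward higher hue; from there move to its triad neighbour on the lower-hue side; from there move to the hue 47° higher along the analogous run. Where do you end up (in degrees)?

137°

triadic ↑ +120°: 0 + 120 = 120°
square ↑ +90°: 120 + 90 = 210°
triadic ↓ −120°: 210 − 120 = 90°
analog 47° ↑ +47°: 90 + 47 = 137°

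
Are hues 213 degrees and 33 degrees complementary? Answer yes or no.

yes

Angular distance: |213 − 33| = 180 = 180°.
Complementary requires 180°.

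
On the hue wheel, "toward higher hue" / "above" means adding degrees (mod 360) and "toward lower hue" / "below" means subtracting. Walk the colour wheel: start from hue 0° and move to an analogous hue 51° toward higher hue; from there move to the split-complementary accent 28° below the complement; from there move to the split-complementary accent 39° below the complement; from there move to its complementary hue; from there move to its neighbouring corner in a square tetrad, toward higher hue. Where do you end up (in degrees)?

analog 51° ↑ +51°: 0 + 51 = 51°
split-comp 28° ↓ +152°: 51 + 152 = 203°
split-comp 39° ↓ +141°: 203 + 141 = 344°
complement +180°: 344 + 180 = 524 → 524 − 360 = 164°
square ↑ +90°: 164 + 90 = 254°

254°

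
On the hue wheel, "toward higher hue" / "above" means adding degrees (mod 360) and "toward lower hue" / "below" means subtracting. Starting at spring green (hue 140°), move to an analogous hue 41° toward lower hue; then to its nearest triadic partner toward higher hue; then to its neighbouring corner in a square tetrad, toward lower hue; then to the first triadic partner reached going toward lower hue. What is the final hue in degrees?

analog 41° ↓ −41°: 140 − 41 = 99°
triadic ↑ +120°: 99 + 120 = 219°
square ↓ −90°: 219 − 90 = 129°
triadic ↓ −120°: 129 − 120 = 9°

9°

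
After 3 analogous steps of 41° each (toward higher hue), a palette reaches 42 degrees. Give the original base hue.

3 steps of 41° (toward higher hue) give a net shift of +123°.
Start = end − shift: 42 − 123 = -81 → -81 + 360 = 279°

279°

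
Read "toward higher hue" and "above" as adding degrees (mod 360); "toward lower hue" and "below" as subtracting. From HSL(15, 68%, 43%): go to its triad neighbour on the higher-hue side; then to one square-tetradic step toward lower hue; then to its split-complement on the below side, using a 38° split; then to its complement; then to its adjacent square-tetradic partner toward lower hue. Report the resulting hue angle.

277°

+120° (triadic ↑): 15 + 120 = 135°
−90° (square ↓): 135 − 90 = 45°
+142° (split-comp 38° ↓): 45 + 142 = 187°
+180° (complement): 187 + 180 = 367 → 367 − 360 = 7°
−90° (square ↓): 7 − 90 = -83 → -83 + 360 = 277°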